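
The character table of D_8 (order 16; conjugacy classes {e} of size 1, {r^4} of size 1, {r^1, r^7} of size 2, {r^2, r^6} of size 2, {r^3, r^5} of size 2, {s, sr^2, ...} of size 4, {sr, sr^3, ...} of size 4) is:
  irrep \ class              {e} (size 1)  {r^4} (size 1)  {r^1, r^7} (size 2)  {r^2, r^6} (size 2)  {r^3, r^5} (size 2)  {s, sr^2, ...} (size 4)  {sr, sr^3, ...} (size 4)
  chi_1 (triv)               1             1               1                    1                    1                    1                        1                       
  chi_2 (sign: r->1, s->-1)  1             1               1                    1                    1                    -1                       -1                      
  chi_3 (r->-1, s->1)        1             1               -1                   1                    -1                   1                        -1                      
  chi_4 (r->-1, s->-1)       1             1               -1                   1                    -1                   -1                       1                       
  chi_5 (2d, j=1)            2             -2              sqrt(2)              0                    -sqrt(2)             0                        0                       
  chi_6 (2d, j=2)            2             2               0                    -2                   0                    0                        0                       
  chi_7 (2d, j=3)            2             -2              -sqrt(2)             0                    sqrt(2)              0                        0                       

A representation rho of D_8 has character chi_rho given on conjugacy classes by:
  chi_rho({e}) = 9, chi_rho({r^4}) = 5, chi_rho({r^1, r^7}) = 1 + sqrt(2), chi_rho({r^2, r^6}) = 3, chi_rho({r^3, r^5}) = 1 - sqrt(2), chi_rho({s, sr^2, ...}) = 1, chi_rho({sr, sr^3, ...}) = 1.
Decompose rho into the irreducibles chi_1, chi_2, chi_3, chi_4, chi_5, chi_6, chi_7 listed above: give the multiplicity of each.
Multiplicities: chi_1: 2, chi_2: 1, chi_3: 1, chi_4: 1, chi_5: 1, chi_6: 1, chi_7: 0.

Argument: Use <chi_rho, chi> = (1/|G|) sum_C |C| * chi_rho(C) * conj(chi(C)) with |G| = 16 for each irreducible chi in the table:
  <chi_rho, chi_1> = (1/16)[1*(9)*conj(1) + 1*(5)*conj(1) + 2*(1 + sqrt(2))*conj(1) + 2*(3)*conj(1) + 2*(1 - sqrt(2))*conj(1) + 4*(1)*conj(1) + 4*(1)*conj(1)]
      = (1/16)[(9) + (5) + (2 + 2*sqrt(2)) + (6) + (2 - 2*sqrt(2)) + (4) + (4)] = 32/16 = 2
  <chi_rho, chi_2> = (1/16)[1*(9)*conj(1) + 1*(5)*conj(1) + 2*(1 + sqrt(2))*conj(1) + 2*(3)*conj(1) + 2*(1 - sqrt(2))*conj(1) + 4*(1)*conj(-1) + 4*(1)*conj(-1)]
      = (1/16)[(9) + (5) + (2 + 2*sqrt(2)) + (6) + (2 - 2*sqrt(2)) + (-4) + (-4)] = 16/16 = 1
  <chi_rho, chi_3> = (1/16)[1*(9)*conj(1) + 1*(5)*conj(1) + 2*(1 + sqrt(2))*conj(-1) + 2*(3)*conj(1) + 2*(1 - sqrt(2))*conj(-1) + 4*(1)*conj(1) + 4*(1)*conj(-1)]
      = (1/16)[(9) + (5) + (-2*sqrt(2) - 2) + (6) + (-2 + 2*sqrt(2)) + (4) + (-4)] = 16/16 = 1
  <chi_rho, chi_4> = (1/16)[1*(9)*conj(1) + 1*(5)*conj(1) + 2*(1 + sqrt(2))*conj(-1) + 2*(3)*conj(1) + 2*(1 - sqrt(2))*conj(-1) + 4*(1)*conj(-1) + 4*(1)*conj(1)]
      = (1/16)[(9) + (5) + (-2*sqrt(2) - 2) + (6) + (-2 + 2*sqrt(2)) + (-4) + (4)] = 16/16 = 1
  <chi_rho, chi_5> = (1/16)[1*(9)*conj(2) + 1*(5)*conj(-2) + 2*(1 + sqrt(2))*conj(sqrt(2)) + 2*(3)*conj(0) + 2*(1 - sqrt(2))*conj(-sqrt(2)) + 4*(1)*conj(0) + 4*(1)*conj(0)]
      = (1/16)[(18) + (-10) + (2*sqrt(2) + 4) + (0) + (4 - 2*sqrt(2)) + (0) + (0)] = 16/16 = 1
  <chi_rho, chi_6> = (1/16)[1*(9)*conj(2) + 1*(5)*conj(2) + 2*(1 + sqrt(2))*conj(0) + 2*(3)*conj(-2) + 2*(1 - sqrt(2))*conj(0) + 4*(1)*conj(0) + 4*(1)*conj(0)]
      = (1/16)[(18) + (10) + (0) + (-12) + (0) + (0) + (0)] = 16/16 = 1
  <chi_rho, chi_7> = (1/16)[1*(9)*conj(2) + 1*(5)*conj(-2) + 2*(1 + sqrt(2))*conj(-sqrt(2)) + 2*(3)*conj(0) + 2*(1 - sqrt(2))*conj(sqrt(2)) + 4*(1)*conj(0) + 4*(1)*conj(0)]
      = (1/16)[(18) + (-10) + (-4 - 2*sqrt(2)) + (0) + (-4 + 2*sqrt(2)) + (0) + (0)] = 0/16 = 0
Dimension check: dim(rho) = sum (mult * dim) = 2*1 + 1*1 + 1*1 + 1*1 + 1*2 + 1*2 + 0*2 = 9 = chi_rho(e) = 9.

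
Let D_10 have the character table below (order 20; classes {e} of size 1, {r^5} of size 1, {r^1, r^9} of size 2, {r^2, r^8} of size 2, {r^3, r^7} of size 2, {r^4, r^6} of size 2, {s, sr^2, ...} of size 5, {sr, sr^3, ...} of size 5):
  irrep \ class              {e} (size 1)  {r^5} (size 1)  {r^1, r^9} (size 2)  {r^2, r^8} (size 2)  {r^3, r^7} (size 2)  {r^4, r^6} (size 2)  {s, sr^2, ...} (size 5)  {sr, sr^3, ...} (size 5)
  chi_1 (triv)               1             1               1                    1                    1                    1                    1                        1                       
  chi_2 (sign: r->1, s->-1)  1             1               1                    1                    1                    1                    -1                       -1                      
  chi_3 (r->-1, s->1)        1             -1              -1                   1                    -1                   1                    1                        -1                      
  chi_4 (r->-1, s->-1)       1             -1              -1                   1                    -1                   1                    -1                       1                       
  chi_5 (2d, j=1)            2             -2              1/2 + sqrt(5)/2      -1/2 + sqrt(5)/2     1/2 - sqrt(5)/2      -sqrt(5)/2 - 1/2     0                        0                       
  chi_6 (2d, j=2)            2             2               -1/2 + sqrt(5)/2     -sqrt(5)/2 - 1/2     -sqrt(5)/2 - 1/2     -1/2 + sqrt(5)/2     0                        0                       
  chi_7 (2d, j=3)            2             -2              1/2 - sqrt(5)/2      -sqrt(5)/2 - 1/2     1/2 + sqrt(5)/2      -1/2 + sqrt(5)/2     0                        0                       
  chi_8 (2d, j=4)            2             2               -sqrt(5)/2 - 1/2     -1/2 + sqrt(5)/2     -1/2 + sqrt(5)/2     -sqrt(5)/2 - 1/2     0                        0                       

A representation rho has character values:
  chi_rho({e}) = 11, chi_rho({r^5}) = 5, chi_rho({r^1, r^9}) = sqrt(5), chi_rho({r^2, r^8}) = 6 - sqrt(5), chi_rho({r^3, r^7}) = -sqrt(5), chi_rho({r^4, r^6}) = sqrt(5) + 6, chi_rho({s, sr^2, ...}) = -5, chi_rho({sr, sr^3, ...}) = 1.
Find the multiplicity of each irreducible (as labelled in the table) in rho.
Multiplicities: chi_1: 1, chi_2: 3, chi_3: 0, chi_4: 3, chi_5: 0, chi_6: 2, chi_7: 0, chi_8: 0.

Working: Use <chi_rho, chi> = (1/|G|) sum_C |C| * chi_rho(C) * conj(chi(C)) with |G| = 20 for each irreducible chi in the table:
  <chi_rho, chi_1> = (1/20)[1*(11)*conj(1) + 1*(5)*conj(1) + 2*(sqrt(5))*conj(1) + 2*(6 - sqrt(5))*conj(1) + 2*(-sqrt(5))*conj(1) + 2*(sqrt(5) + 6)*conj(1) + 5*(-5)*conj(1) + 5*(1)*conj(1)]
      = (1/20)[(11) + (5) + (2*sqrt(5)) + (12 - 2*sqrt(5)) + (-2*sqrt(5)) + (2*sqrt(5) + 12) + (-25) + (5)] = 20/20 = 1
  <chi_rho, chi_2> = (1/20)[1*(11)*conj(1) + 1*(5)*conj(1) + 2*(sqrt(5))*conj(1) + 2*(6 - sqrt(5))*conj(1) + 2*(-sqrt(5))*conj(1) + 2*(sqrt(5) + 6)*conj(1) + 5*(-5)*conj(-1) + 5*(1)*conj(-1)]
      = (1/20)[(11) + (5) + (2*sqrt(5)) + (12 - 2*sqrt(5)) + (-2*sqrt(5)) + (2*sqrt(5) + 12) + (25) + (-5)] = 60/20 = 3
  <chi_rho, chi_3> = (1/20)[1*(11)*conj(1) + 1*(5)*conj(-1) + 2*(sqrt(5))*conj(-1) + 2*(6 - sqrt(5))*conj(1) + 2*(-sqrt(5))*conj(-1) + 2*(sqrt(5) + 6)*conj(1) + 5*(-5)*conj(1) + 5*(1)*conj(-1)]
      = (1/20)[(11) + (-5) + (-2*sqrt(5)) + (12 - 2*sqrt(5)) + (2*sqrt(5)) + (2*sqrt(5) + 12) + (-25) + (-5)] = 0/20 = 0
  <chi_rho, chi_4> = (1/20)[1*(11)*conj(1) + 1*(5)*conj(-1) + 2*(sqrt(5))*conj(-1) + 2*(6 - sqrt(5))*conj(1) + 2*(-sqrt(5))*conj(-1) + 2*(sqrt(5) + 6)*conj(1) + 5*(-5)*conj(-1) + 5*(1)*conj(1)]
      = (1/20)[(11) + (-5) + (-2*sqrt(5)) + (12 - 2*sqrt(5)) + (2*sqrt(5)) + (2*sqrt(5) + 12) + (25) + (5)] = 60/20 = 3
  <chi_rho, chi_5> = (1/20)[1*(11)*conj(2) + 1*(5)*conj(-2) + 2*(sqrt(5))*conj(1/2 + sqrt(5)/2) + 2*(6 - sqrt(5))*conj(-1/2 + sqrt(5)/2) + 2*(-sqrt(5))*conj(1/2 - sqrt(5)/2) + 2*(sqrt(5) + 6)*conj(-sqrt(5)/2 - 1/2) + 5*(-5)*conj(0) + 5*(1)*conj(0)]
      = (1/20)[(22) + (-10) + (sqrt(5) + 5) + (-11 + 7*sqrt(5)) + (5 - sqrt(5)) + (-7*sqrt(5) - 11) + (0) + (0)] = 0/20 = 0
  <chi_rho, chi_6> = (1/20)[1*(11)*conj(2) + 1*(5)*conj(2) + 2*(sqrt(5))*conj(-1/2 + sqrt(5)/2) + 2*(6 - sqrt(5))*conj(-sqrt(5)/2 - 1/2) + 2*(-sqrt(5))*conj(-sqrt(5)/2 - 1/2) + 2*(sqrt(5) + 6)*conj(-1/2 + sqrt(5)/2) + 5*(-5)*conj(0) + 5*(1)*conj(0)]
      = (1/20)[(22) + (10) + (5 - sqrt(5)) + (-5*sqrt(5) - 1) + (sqrt(5) + 5) + (-1 + 5*sqrt(5)) + (0) + (0)] = 40/20 = 2
  <chi_rho, chi_7> = (1/20)[1*(11)*conj(2) + 1*(5)*conj(-2) + 2*(sqrt(5))*conj(1/2 - sqrt(5)/2) + 2*(6 - sqrt(5))*conj(-sqrt(5)/2 - 1/2) + 2*(-sqrt(5))*conj(1/2 + sqrt(5)/2) + 2*(sqrt(5) + 6)*conj(-1/2 + sqrt(5)/2) + 5*(-5)*conj(0) + 5*(1)*conj(0)]
      = (1/20)[(22) + (-10) + (-5 + sqrt(5)) + (-5*sqrt(5) - 1) + (-5 - sqrt(5)) + (-1 + 5*sqrt(5)) + (0) + (0)] = 0/20 = 0
  <chi_rho, chi_8> = (1/20)[1*(11)*conj(2) + 1*(5)*conj(2) + 2*(sqrt(5))*conj(-sqrt(5)/2 - 1/2) + 2*(6 - sqrt(5))*conj(-1/2 + sqrt(5)/2) + 2*(-sqrt(5))*conj(-1/2 + sqrt(5)/2) + 2*(sqrt(5) + 6)*conj(-sqrt(5)/2 - 1/2) + 5*(-5)*conj(0) + 5*(1)*conj(0)]
      = (1/20)[(22) + (10) + (-5 - sqrt(5)) + (-11 + 7*sqrt(5)) + (-5 + sqrt(5)) + (-7*sqrt(5) - 11) + (0) + (0)] = 0/20 = 0
Dimension check: dim(rho) = sum (mult * dim) = 1*1 + 3*1 + 0*1 + 3*1 + 0*2 + 2*2 + 0*2 + 0*2 = 11 = chi_rho(e) = 11.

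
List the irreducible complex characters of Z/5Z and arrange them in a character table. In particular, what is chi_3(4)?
Character table of Z/5Z (irreps indexed chi_0,...,chi_4 with chi_k(m) = zeta_5^(k*m), zeta_5 = exp(2*pi*i/5)):
  irrep \ class  {0} (size 1)  {1} (size 1)    {2} (size 1)    {3} (size 1)    {4} (size 1)  
  chi_0          1             1               1               1               1             
  chi_1          1             exp(2*I*pi/5)   exp(4*I*pi/5)   exp(-4*I*pi/5)  exp(-2*I*pi/5)
  chi_2          1             exp(4*I*pi/5)   exp(-2*I*pi/5)  exp(2*I*pi/5)   exp(-4*I*pi/5)
  chi_3          1             exp(-4*I*pi/5)  exp(2*I*pi/5)   exp(-2*I*pi/5)  exp(4*I*pi/5) 
  chi_4          1             exp(-2*I*pi/5)  exp(-4*I*pi/5)  exp(4*I*pi/5)   exp(2*I*pi/5) 

Spot check: chi_3(4) = zeta_5^(3*4) = zeta_5^12 = exp(4*I*pi/5).

Reasoning: Z/5Z is abelian, so all 5 irreducible complex representations are 1-dimensional. They are given by chi_k(m) = zeta_5^(k*m) for k = 0,...,4. Row orthogonality: sum_m chi_k(m) conj(chi_l(m)) = 5 * [k = l].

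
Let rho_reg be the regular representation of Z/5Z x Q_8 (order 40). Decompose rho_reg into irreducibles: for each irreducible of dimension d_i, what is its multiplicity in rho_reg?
Each irreducible V_i of dimension d_i appears with multiplicity d_i, i.e. rho_reg = (direct sum over all irreducibles V_i) d_i V_i. The irreducible dimensions for Z/5Z x Q_8 are 1, 1, 1, 1, 1, 1, 1, 1, 1, 1, 1, 1, 1, 1, 1, 1, 1, 1, 1, 1, 2, 2, 2, 2, 2: 20 irreducibles of dimension 1, each with multiplicity 1; 5 irreducibles of dimension 2, each with multiplicity 2. Total dimension 20*1*1 + 5*2*2 = 40 = |G|.

Why: General theorem: in the regular representation of a finite group G, each irreducible appears with multiplicity equal to its dimension. Check: dim(rho_reg) = sum d_i^2 = 1 + 1 + 1 + 1 + 1 + 1 + 1 + 1 + 1 + 1 + 1 + 1 + 1 + 1 + 1 + 1 + 1 + 1 + 1 + 1 + 4 + 4 + 4 + 4 + 4 = 40 = |G|.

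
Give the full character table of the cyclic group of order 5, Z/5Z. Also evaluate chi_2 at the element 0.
Character table of Z/5Z (irreps indexed chi_0,...,chi_4 with chi_k(m) = zeta_5^(k*m), zeta_5 = exp(2*pi*i/5)):
  irrep \ class  {0} (size 1)  {1} (size 1)    {2} (size 1)    {3} (size 1)    {4} (size 1)  
  chi_0          1             1               1               1               1             
  chi_1          1             exp(2*I*pi/5)   exp(4*I*pi/5)   exp(-4*I*pi/5)  exp(-2*I*pi/5)
  chi_2          1             exp(4*I*pi/5)   exp(-2*I*pi/5)  exp(2*I*pi/5)   exp(-4*I*pi/5)
  chi_3          1             exp(-4*I*pi/5)  exp(2*I*pi/5)   exp(-2*I*pi/5)  exp(4*I*pi/5) 
  chi_4          1             exp(-2*I*pi/5)  exp(-4*I*pi/5)  exp(4*I*pi/5)   exp(2*I*pi/5) 

Spot check: chi_2(0) = zeta_5^(2*0) = zeta_5^0 = 1.

Argument: Z/5Z is abelian, so all 5 irreducible complex representations are 1-dimensional. They are given by chi_k(m) = zeta_5^(k*m) for k = 0,...,4. Row orthogonality: sum_m chi_k(m) conj(chi_l(m)) = 5 * [k = l].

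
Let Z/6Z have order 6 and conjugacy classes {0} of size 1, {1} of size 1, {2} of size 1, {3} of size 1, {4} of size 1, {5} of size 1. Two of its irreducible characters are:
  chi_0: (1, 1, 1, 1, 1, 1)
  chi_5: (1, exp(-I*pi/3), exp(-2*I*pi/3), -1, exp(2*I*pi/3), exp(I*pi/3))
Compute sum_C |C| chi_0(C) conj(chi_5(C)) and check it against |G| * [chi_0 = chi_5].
Sum = 0; so <chi_0, chi_5> = 0 (distinct irreducibles are orthogonal).

Details: Compute term by term over conjugacy classes (|C| * chi_0(C) * conj(chi_5(C))):
  1*(1)*conj(1) + 1*(1)*conj(exp(-I*pi/3)) + 1*(1)*conj(exp(-2*I*pi/3)) + 1*(1)*conj(-1) + 1*(1)*conj(exp(2*I*pi/3)) + 1*(1)*conj(exp(I*pi/3))
  = (1) + (exp(I*pi/3)) + (exp(2*I*pi/3)) + (-1) + (exp(-2*I*pi/3)) + (exp(-I*pi/3))
  = 0.
(Exp terms are combined using exp(i*s)*conj(exp(i*t)) = exp(i*(s-t)), and sums of them are collapsed using the identity that for every m > 1 the m distinct m-th roots of unity sum to 0, e.g. 1 + exp(2*I*pi/3) + exp(-2*I*pi/3) = 0.)
Dividing by |G| = 6 gives 0/6 = 0, matching the row-orthogonality relation <chi_0, chi_5> = [chi_0 = chi_5].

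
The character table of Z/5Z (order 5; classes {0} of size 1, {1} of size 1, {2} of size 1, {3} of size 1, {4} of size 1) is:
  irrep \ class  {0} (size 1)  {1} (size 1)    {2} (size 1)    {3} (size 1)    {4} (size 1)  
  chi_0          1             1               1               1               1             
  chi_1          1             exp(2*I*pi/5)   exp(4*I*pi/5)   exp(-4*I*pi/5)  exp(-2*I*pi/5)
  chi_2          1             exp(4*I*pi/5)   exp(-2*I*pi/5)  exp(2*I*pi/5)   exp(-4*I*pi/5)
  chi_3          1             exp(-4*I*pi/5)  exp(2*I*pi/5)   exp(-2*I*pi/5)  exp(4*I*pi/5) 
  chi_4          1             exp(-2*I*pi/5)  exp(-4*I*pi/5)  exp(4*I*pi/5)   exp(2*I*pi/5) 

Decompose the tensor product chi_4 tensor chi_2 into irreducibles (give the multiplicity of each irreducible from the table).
chi_4 tensor chi_2 = chi_1 (all other irreducibles have multiplicity 0).

The character of a tensor product is the pointwise product (chi_4 * chi_2)(C) = chi_4(C) * chi_2(C):
  {0}: (1)*(1), {1}: (exp(-2*I*pi/5))*(exp(4*I*pi/5)), {2}: (exp(-4*I*pi/5))*(exp(-2*I*pi/5)), {3}: (exp(4*I*pi/5))*(exp(2*I*pi/5)), {4}: (exp(2*I*pi/5))*(exp(-4*I*pi/5))
so (chi_4 * chi_2) takes values
  {0} -> 1, {1} -> exp(2*I*pi/5), {2} -> exp(4*I*pi/5), {3} -> exp(-4*I*pi/5), {4} -> exp(-2*I*pi/5).
Now take the inner product of this character with each irreducible chi from the table, <chi_4*chi_2, chi> = (1/5) sum_C |C| (chi_4*chi_2)(C) conj(chi(C)):
  <chi_4*chi_2, chi_0> = (1/5)[1*(1)*conj(1) + 1*(exp(2*I*pi/5))*conj(1) + 1*(exp(4*I*pi/5))*conj(1) + 1*(exp(-4*I*pi/5))*conj(1) + 1*(exp(-2*I*pi/5))*conj(1)]
      = (1/5)[(1) + (exp(2*I*pi/5)) + (exp(4*I*pi/5)) + (exp(-4*I*pi/5)) + (exp(-2*I*pi/5))] = 0/5 = 0
  <chi_4*chi_2, chi_1> = (1/5)[1*(1)*conj(1) + 1*(exp(2*I*pi/5))*conj(exp(2*I*pi/5)) + 1*(exp(4*I*pi/5))*conj(exp(4*I*pi/5)) + 1*(exp(-4*I*pi/5))*conj(exp(-4*I*pi/5)) + 1*(exp(-2*I*pi/5))*conj(exp(-2*I*pi/5))]
      = (1/5)[(1) + (1) + (1) + (1) + (1)] = 5/5 = 1
  <chi_4*chi_2, chi_2> = (1/5)[1*(1)*conj(1) + 1*(exp(2*I*pi/5))*conj(exp(4*I*pi/5)) + 1*(exp(4*I*pi/5))*conj(exp(-2*I*pi/5)) + 1*(exp(-4*I*pi/5))*conj(exp(2*I*pi/5)) + 1*(exp(-2*I*pi/5))*conj(exp(-4*I*pi/5))]
      = (1/5)[(1) + (exp(-2*I*pi/5)) + (exp(-4*I*pi/5)) + (exp(4*I*pi/5)) + (exp(2*I*pi/5))] = 0/5 = 0
  <chi_4*chi_2, chi_3> = (1/5)[1*(1)*conj(1) + 1*(exp(2*I*pi/5))*conj(exp(-4*I*pi/5)) + 1*(exp(4*I*pi/5))*conj(exp(2*I*pi/5)) + 1*(exp(-4*I*pi/5))*conj(exp(-2*I*pi/5)) + 1*(exp(-2*I*pi/5))*conj(exp(4*I*pi/5))]
      = (1/5)[(1) + (exp(-4*I*pi/5)) + (exp(2*I*pi/5)) + (exp(-2*I*pi/5)) + (exp(4*I*pi/5))] = 0/5 = 0
  <chi_4*chi_2, chi_4> = (1/5)[1*(1)*conj(1) + 1*(exp(2*I*pi/5))*conj(exp(-2*I*pi/5)) + 1*(exp(4*I*pi/5))*conj(exp(-4*I*pi/5)) + 1*(exp(-4*I*pi/5))*conj(exp(4*I*pi/5)) + 1*(exp(-2*I*pi/5))*conj(exp(2*I*pi/5))]
      = (1/5)[(1) + (exp(4*I*pi/5)) + (exp(-2*I*pi/5)) + (exp(2*I*pi/5)) + (exp(-4*I*pi/5))] = 0/5 = 0
(Exp terms are combined using exp(i*s)*conj(exp(i*t)) = exp(i*(s-t)), and sums of them are collapsed using the identity that for every m > 1 the m distinct m-th roots of unity sum to 0, e.g. 1 + exp(2*I*pi/3) + exp(-2*I*pi/3) = 0.)
Hence the multiplicities are chi_1: 1. Dimension check: dim(chi_4)*dim(chi_2) = 1*1 = 1 and sum (mult * dim) = 1*1 = 1.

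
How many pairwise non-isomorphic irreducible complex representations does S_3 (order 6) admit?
3

Argument: The number of irreducible complex representations of a finite group equals its number of conjugacy classes. Conjugacy classes in S_3 correspond to cycle types, i.e. partitions of 3; there are p(3) = 3 of them, so S_3 (order 6) has exactly 3 irreducible complex representations.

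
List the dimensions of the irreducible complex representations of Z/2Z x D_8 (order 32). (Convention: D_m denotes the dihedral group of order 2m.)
Dimensions: 1, 1, 1, 1, 1, 1, 1, 1, 2, 2, 2, 2, 2, 2

Working: There are 14 irreducibles (= number of conjugacy classes). Their dimensions d_i satisfy sum d_i^2 = |G| = 32: 1 + 1 + 1 + 1 + 1 + 1 + 1 + 1 + 4 + 4 + 4 + 4 + 4 + 4 = 32. (For the product with Z/2Z: each of the 2 1-dim characters of Z/2Z tensors with each irrep of D_8, giving 2 copies of each D_8-dimension.)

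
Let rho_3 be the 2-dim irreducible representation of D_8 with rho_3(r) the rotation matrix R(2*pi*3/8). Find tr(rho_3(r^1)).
chi_{rho_3}(r^1) = 2*cos(2*pi*3*1/8) = -sqrt(2)

Reasoning: rho_3(r^1) is rotation by angle 2*pi*3*1/8, whose trace is 2*cos(2*pi*3*1/8) = -sqrt(2).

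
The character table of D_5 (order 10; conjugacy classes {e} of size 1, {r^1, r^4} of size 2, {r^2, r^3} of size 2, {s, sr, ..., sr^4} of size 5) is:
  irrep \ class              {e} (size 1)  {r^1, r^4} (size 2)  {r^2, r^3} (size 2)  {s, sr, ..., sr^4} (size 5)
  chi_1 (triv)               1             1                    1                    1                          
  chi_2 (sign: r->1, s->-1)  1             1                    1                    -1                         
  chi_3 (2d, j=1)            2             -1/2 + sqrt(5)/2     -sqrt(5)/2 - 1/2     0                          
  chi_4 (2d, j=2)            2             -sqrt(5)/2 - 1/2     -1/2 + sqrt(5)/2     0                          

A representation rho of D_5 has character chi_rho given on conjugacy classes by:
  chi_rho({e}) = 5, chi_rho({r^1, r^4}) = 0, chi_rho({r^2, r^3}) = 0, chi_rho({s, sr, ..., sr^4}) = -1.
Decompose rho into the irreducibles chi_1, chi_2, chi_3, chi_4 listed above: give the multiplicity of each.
Multiplicities: chi_1: 0, chi_2: 1, chi_3: 1, chi_4: 1.

Working: Use <chi_rho, chi> = (1/|G|) sum_C |C| * chi_rho(C) * conj(chi(C)) with |G| = 10 for each irreducible chi in the table:
  <chi_rho, chi_1> = (1/10)[1*(5)*conj(1) + 2*(0)*conj(1) + 2*(0)*conj(1) + 5*(-1)*conj(1)]
      = (1/10)[(5) + (0) + (0) + (-5)] = 0/10 = 0
  <chi_rho, chi_2> = (1/10)[1*(5)*conj(1) + 2*(0)*conj(1) + 2*(0)*conj(1) + 5*(-1)*conj(-1)]
      = (1/10)[(5) + (0) + (0) + (5)] = 10/10 = 1
  <chi_rho, chi_3> = (1/10)[1*(5)*conj(2) + 2*(0)*conj(-1/2 + sqrt(5)/2) + 2*(0)*conj(-sqrt(5)/2 - 1/2) + 5*(-1)*conj(0)]
      = (1/10)[(10) + (0) + (0) + (0)] = 10/10 = 1
  <chi_rho, chi_4> = (1/10)[1*(5)*conj(2) + 2*(0)*conj(-sqrt(5)/2 - 1/2) + 2*(0)*conj(-1/2 + sqrt(5)/2) + 5*(-1)*conj(0)]
      = (1/10)[(10) + (0) + (0) + (0)] = 10/10 = 1
Dimension check: dim(rho) = sum (mult * dim) = 0*1 + 1*1 + 1*2 + 1*2 = 5 = chi_rho(e) = 5.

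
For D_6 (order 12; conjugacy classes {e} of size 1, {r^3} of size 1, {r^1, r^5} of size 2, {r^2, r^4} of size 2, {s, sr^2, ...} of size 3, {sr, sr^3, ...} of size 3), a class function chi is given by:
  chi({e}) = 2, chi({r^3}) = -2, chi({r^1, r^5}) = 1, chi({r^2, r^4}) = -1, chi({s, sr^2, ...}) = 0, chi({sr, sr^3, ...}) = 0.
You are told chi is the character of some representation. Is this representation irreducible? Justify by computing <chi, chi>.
Irreducible: <chi, chi> = 1.

Solution. <chi, chi> = (1/|G|) sum_C |C| * |chi(C)|^2 = (1/12)[1*|2|^2 + 1*|-2|^2 + 2*|1|^2 + 2*|-1|^2 + 3*|0|^2 + 3*|0|^2]
  = (1/12)[(4) + (4) + (2) + (2) + (0) + (0)] = 12/12 = 1.
A character is irreducible iff <chi, chi> = 1, so this representation is irreducible.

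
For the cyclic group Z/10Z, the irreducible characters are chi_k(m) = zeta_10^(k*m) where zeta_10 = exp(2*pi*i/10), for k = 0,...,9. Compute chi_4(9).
chi_4(9) = zeta_10^36 = exp(-4*I*pi/5)

Derivation: chi_4(9) = zeta_10^(4*9) = zeta_10^36. Since zeta_10^10 = 1, this equals zeta_10^6 = exp(2*pi*i*6/10) = exp(-4*I*pi/5).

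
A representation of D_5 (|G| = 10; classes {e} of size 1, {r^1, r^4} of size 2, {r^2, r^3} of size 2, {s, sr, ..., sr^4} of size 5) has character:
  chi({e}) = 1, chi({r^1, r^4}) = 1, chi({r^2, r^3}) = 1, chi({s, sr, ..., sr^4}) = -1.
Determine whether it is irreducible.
Irreducible: <chi, chi> = 1.

Working: <chi, chi> = (1/|G|) sum_C |C| * |chi(C)|^2 = (1/10)[1*|1|^2 + 2*|1|^2 + 2*|1|^2 + 5*|-1|^2]
  = (1/10)[(1) + (2) + (2) + (5)] = 10/10 = 1.
A character is irreducible iff <chi, chi> = 1, so this representation is irreducible.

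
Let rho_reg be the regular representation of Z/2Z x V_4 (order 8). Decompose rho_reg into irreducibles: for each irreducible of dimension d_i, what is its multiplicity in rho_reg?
Each irreducible V_i of dimension d_i appears with multiplicity d_i, i.e. rho_reg = (direct sum over all irreducibles V_i) d_i V_i. The irreducible dimensions for Z/2Z x V_4 are 1, 1, 1, 1, 1, 1, 1, 1: 8 irreducibles of dimension 1, each with multiplicity 1. Total dimension 8*1*1 = 8 = |G|.

Justification: General theorem: in the regular representation of a finite group G, each irreducible appears with multiplicity equal to its dimension. Check: dim(rho_reg) = sum d_i^2 = 1 + 1 + 1 + 1 + 1 + 1 + 1 + 1 = 8 = |G|.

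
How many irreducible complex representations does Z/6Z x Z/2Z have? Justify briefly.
12

Explanation: The number of irreducible complex representations of a finite group equals its number of conjugacy classes. Z/6Z x Z/2Z is abelian of order 12, so every element is its own conjugacy class: 12 classes, so Z/6Z x Z/2Z (order 12) has exactly 12 irreducible complex representations.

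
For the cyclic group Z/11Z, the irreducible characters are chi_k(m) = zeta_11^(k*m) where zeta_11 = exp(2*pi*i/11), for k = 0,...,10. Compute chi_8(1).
chi_8(1) = zeta_11^8 = exp(-6*I*pi/11)

Reasoning: chi_8(1) = zeta_11^(8*1) = zeta_11^8. Since zeta_11^11 = 1, this equals zeta_11^8 = exp(2*pi*i*8/11) = exp(-6*I*pi/11).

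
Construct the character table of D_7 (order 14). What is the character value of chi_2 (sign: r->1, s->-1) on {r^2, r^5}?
Conjugacy classes: {e} of size 1, {r^1, r^6} of size 2, {r^2, r^5} of size 2, {r^3, r^4} of size 2, {s, sr, ..., sr^6} of size 7.
Character table:
  irrep \ class              {e} (size 1)  {r^1, r^6} (size 2)  {r^2, r^5} (size 2)  {r^3, r^4} (size 2)  {s, sr, ..., sr^6} (size 7)
  chi_1 (triv)               1             1                    1                    1                    1                          
  chi_2 (sign: r->1, s->-1)  1             1                    1                    1                    -1                         
  chi_3 (2d, j=1)            2             2*cos(2*pi/7)        -2*cos(3*pi/7)       -2*cos(pi/7)         0                          
  chi_4 (2d, j=2)            2             -2*cos(3*pi/7)       -2*cos(pi/7)         2*cos(2*pi/7)        0                          
  chi_5 (2d, j=3)            2             -2*cos(pi/7)         2*cos(2*pi/7)        -2*cos(3*pi/7)       0                          

Spot check: chi_2 (sign: r->1, s->-1) on {r^2, r^5} = 1.

Working: D_7 has order 2*7 = 14 with 5 conjugacy classes, hence 5 irreducibles. Sum of squared dims 1 + 1 + 4 + 4 + 4 = 14 = |G|. Linear characters come from the abelianisation; the 2-dimensional irreps have character r^k -> 2*cos(2*pi*j*k/7), reflections -> 0.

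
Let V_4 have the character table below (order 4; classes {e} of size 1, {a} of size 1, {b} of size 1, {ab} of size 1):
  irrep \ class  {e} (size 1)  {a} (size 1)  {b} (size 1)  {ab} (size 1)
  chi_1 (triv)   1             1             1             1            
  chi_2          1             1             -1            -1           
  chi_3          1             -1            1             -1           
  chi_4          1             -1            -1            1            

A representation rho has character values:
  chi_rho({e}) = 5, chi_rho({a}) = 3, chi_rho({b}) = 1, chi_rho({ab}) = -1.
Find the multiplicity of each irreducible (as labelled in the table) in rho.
Multiplicities: chi_1: 2, chi_2: 2, chi_3: 1, chi_4: 0.

Details: Use <chi_rho, chi> = (1/|G|) sum_C |C| * chi_rho(C) * conj(chi(C)) with |G| = 4 for each irreducible chi in the table:
  <chi_rho, chi_1> = (1/4)[1*(5)*conj(1) + 1*(3)*conj(1) + 1*(1)*conj(1) + 1*(-1)*conj(1)]
      = (1/4)[(5) + (3) + (1) + (-1)] = 8/4 = 2
  <chi_rho, chi_2> = (1/4)[1*(5)*conj(1) + 1*(3)*conj(1) + 1*(1)*conj(-1) + 1*(-1)*conj(-1)]
      = (1/4)[(5) + (3) + (-1) + (1)] = 8/4 = 2
  <chi_rho, chi_3> = (1/4)[1*(5)*conj(1) + 1*(3)*conj(-1) + 1*(1)*conj(1) + 1*(-1)*conj(-1)]
      = (1/4)[(5) + (-3) + (1) + (1)] = 4/4 = 1
  <chi_rho, chi_4> = (1/4)[1*(5)*conj(1) + 1*(3)*conj(-1) + 1*(1)*conj(-1) + 1*(-1)*conj(1)]
      = (1/4)[(5) + (-3) + (-1) + (-1)] = 0/4 = 0
Dimension check: dim(rho) = sum (mult * dim) = 2*1 + 2*1 + 1*1 + 0*1 = 5 = chi_rho(e) = 5.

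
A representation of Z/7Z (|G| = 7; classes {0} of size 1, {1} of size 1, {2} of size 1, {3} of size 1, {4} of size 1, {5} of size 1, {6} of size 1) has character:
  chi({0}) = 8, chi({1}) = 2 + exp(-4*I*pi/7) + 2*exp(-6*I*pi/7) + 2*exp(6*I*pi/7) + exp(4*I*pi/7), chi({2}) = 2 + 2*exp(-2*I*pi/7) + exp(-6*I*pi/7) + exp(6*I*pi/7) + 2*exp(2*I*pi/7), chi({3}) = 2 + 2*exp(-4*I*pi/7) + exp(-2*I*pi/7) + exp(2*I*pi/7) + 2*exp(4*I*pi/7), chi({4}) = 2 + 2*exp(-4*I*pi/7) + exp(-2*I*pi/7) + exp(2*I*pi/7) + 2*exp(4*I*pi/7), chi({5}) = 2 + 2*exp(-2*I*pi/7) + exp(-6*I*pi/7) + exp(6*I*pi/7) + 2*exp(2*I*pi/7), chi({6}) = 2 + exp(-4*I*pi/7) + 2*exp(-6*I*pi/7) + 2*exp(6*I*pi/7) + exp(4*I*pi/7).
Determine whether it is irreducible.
Not irreducible (reducible): <chi, chi> = 14 > 1.

Details: <chi, chi> = (1/|G|) sum_C |C| * |chi(C)|^2 = (1/7)[1*|8|^2 + 1*|2 + exp(-4*I*pi/7) + 2*exp(-6*I*pi/7) + 2*exp(6*I*pi/7) + exp(4*I*pi/7)|^2 + 1*|2 + 2*exp(-2*I*pi/7) + exp(-6*I*pi/7) + exp(6*I*pi/7) + 2*exp(2*I*pi/7)|^2 + 1*|2 + 2*exp(-4*I*pi/7) + exp(-2*I*pi/7) + exp(2*I*pi/7) + 2*exp(4*I*pi/7)|^2 + 1*|2 + 2*exp(-4*I*pi/7) + exp(-2*I*pi/7) + exp(2*I*pi/7) + 2*exp(4*I*pi/7)|^2 + 1*|2 + 2*exp(-2*I*pi/7) + exp(-6*I*pi/7) + exp(6*I*pi/7) + 2*exp(2*I*pi/7)|^2 + 1*|2 + exp(-4*I*pi/7) + 2*exp(-6*I*pi/7) + 2*exp(6*I*pi/7) + exp(4*I*pi/7)|^2]
  = (1/7)[(64) + (14 + 8*exp(-4*I*pi/7) + 8*exp(-2*I*pi/7) + 9*exp(-6*I*pi/7) + 9*exp(6*I*pi/7) + 8*exp(2*I*pi/7) + 8*exp(4*I*pi/7)) + (14 + 8*exp(-4*I*pi/7) + 9*exp(-2*I*pi/7) + 8*exp(-6*I*pi/7) + 8*exp(6*I*pi/7) + 9*exp(2*I*pi/7) + 8*exp(4*I*pi/7)) + (14 + 9*exp(-4*I*pi/7) + 8*exp(-2*I*pi/7) + 8*exp(-6*I*pi/7) + 8*exp(6*I*pi/7) + 8*exp(2*I*pi/7) + 9*exp(4*I*pi/7)) + (14 + 9*exp(-4*I*pi/7) + 8*exp(-2*I*pi/7) + 8*exp(-6*I*pi/7) + 8*exp(6*I*pi/7) + 8*exp(2*I*pi/7) + 9*exp(4*I*pi/7)) + (14 + 8*exp(-4*I*pi/7) + 9*exp(-2*I*pi/7) + 8*exp(-6*I*pi/7) + 8*exp(6*I*pi/7) + 9*exp(2*I*pi/7) + 8*exp(4*I*pi/7)) + (14 + 8*exp(-4*I*pi/7) + 8*exp(-2*I*pi/7) + 9*exp(-6*I*pi/7) + 9*exp(6*I*pi/7) + 8*exp(2*I*pi/7) + 8*exp(4*I*pi/7))] = 98/7 = 14.
(Exp terms are combined using exp(i*s)*conj(exp(i*t)) = exp(i*(s-t)), and sums of them are collapsed using the identity that for every m > 1 the m distinct m-th roots of unity sum to 0, e.g. 1 + exp(2*I*pi/3) + exp(-2*I*pi/3) = 0.)
A character is irreducible iff <chi, chi> = 1, so this representation is reducible.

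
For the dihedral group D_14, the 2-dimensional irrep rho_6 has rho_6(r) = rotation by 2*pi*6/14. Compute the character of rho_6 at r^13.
chi_{rho_6}(r^13) = 2*cos(2*pi*6*13/14) = -2*cos(pi/7)

Details: rho_6(r^13) is rotation by angle 2*pi*6*13/14, whose trace is 2*cos(2*pi*6*13/14) = -2*cos(pi/7).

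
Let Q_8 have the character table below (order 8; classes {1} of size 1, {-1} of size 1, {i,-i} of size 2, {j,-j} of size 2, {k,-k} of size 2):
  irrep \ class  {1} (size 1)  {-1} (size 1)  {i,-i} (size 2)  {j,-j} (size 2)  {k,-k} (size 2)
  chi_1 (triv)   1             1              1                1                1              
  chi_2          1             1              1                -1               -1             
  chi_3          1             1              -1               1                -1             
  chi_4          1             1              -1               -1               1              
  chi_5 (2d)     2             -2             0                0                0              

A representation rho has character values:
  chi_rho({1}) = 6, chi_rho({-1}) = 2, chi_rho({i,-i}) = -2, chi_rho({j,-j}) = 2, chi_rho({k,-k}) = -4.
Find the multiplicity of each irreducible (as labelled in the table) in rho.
Multiplicities: chi_1: 0, chi_2: 1, chi_3: 3, chi_4: 0, chi_5: 1.

Why: Use <chi_rho, chi> = (1/|G|) sum_C |C| * chi_rho(C) * conj(chi(C)) with |G| = 8 for each irreducible chi in the table:
  <chi_rho, chi_1> = (1/8)[1*(6)*conj(1) + 1*(2)*conj(1) + 2*(-2)*conj(1) + 2*(2)*conj(1) + 2*(-4)*conj(1)]
      = (1/8)[(6) + (2) + (-4) + (4) + (-8)] = 0/8 = 0
  <chi_rho, chi_2> = (1/8)[1*(6)*conj(1) + 1*(2)*conj(1) + 2*(-2)*conj(1) + 2*(2)*conj(-1) + 2*(-4)*conj(-1)]
      = (1/8)[(6) + (2) + (-4) + (-4) + (8)] = 8/8 = 1
  <chi_rho, chi_3> = (1/8)[1*(6)*conj(1) + 1*(2)*conj(1) + 2*(-2)*conj(-1) + 2*(2)*conj(1) + 2*(-4)*conj(-1)]
      = (1/8)[(6) + (2) + (4) + (4) + (8)] = 24/8 = 3
  <chi_rho, chi_4> = (1/8)[1*(6)*conj(1) + 1*(2)*conj(1) + 2*(-2)*conj(-1) + 2*(2)*conj(-1) + 2*(-4)*conj(1)]
      = (1/8)[(6) + (2) + (4) + (-4) + (-8)] = 0/8 = 0
  <chi_rho, chi_5> = (1/8)[1*(6)*conj(2) + 1*(2)*conj(-2) + 2*(-2)*conj(0) + 2*(2)*conj(0) + 2*(-4)*conj(0)]
      = (1/8)[(12) + (-4) + (0) + (0) + (0)] = 8/8 = 1
Dimension check: dim(rho) = sum (mult * dim) = 0*1 + 1*1 + 3*1 + 0*1 + 1*2 = 6 = chi_rho(e) = 6.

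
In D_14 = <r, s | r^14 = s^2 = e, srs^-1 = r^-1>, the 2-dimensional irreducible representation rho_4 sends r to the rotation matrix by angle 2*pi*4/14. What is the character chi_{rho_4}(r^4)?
chi_{rho_4}(r^4) = 2*cos(2*pi*4*4/14) = 2*cos(16*pi/7)

rho_4(r^4) is rotation by angle 2*pi*4*4/14, whose trace is 2*cos(2*pi*4*4/14) = 2*cos(16*pi/7).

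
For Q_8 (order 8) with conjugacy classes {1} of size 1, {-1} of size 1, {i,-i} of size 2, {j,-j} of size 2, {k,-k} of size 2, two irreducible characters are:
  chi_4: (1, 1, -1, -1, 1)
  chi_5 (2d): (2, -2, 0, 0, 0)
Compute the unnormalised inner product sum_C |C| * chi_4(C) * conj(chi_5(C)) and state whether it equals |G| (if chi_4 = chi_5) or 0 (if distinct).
Sum = 0; so <chi_4, chi_5> = 0 (distinct irreducibles are orthogonal).

Details: Compute term by term over conjugacy classes (|C| * chi_4(C) * conj(chi_5(C))):
  1*(1)*conj(2) + 1*(1)*conj(-2) + 2*(-1)*conj(0) + 2*(-1)*conj(0) + 2*(1)*conj(0)
  = (2) + (-2) + (0) + (0) + (0)
  = 0.
Dividing by |G| = 8 gives 0/8 = 0, matching the row-orthogonality relation <chi_4, chi_5> = [chi_4 = chi_5].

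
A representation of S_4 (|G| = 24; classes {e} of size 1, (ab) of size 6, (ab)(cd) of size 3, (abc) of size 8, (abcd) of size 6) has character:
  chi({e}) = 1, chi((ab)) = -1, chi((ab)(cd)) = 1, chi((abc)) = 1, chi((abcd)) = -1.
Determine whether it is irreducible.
Irreducible: <chi, chi> = 1.

Explanation: <chi, chi> = (1/|G|) sum_C |C| * |chi(C)|^2 = (1/24)[1*|1|^2 + 6*|-1|^2 + 3*|1|^2 + 8*|1|^2 + 6*|-1|^2]
  = (1/24)[(1) + (6) + (3) + (8) + (6)] = 24/24 = 1.
A character is irreducible iff <chi, chi> = 1, so this representation is irreducible.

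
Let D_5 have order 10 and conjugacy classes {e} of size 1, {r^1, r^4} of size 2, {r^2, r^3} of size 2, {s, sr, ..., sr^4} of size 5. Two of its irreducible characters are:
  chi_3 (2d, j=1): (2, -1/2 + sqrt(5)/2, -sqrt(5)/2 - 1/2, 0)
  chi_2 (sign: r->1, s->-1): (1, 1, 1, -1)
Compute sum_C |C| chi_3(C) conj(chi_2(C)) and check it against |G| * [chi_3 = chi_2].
Sum = 0; so <chi_3, chi_2> = 0 (distinct irreducibles are orthogonal).

Derivation: Compute term by term over conjugacy classes (|C| * chi_3(C) * conj(chi_2(C))):
  1*(2)*conj(1) + 2*(-1/2 + sqrt(5)/2)*conj(1) + 2*(-sqrt(5)/2 - 1/2)*conj(1) + 5*(0)*conj(-1)
  = (2) + (-1 + sqrt(5)) + (-sqrt(5) - 1) + (0)
  = 0.
Dividing by |G| = 10 gives 0/10 = 0, matching the row-orthogonality relation <chi_3, chi_2> = [chi_3 = chi_2].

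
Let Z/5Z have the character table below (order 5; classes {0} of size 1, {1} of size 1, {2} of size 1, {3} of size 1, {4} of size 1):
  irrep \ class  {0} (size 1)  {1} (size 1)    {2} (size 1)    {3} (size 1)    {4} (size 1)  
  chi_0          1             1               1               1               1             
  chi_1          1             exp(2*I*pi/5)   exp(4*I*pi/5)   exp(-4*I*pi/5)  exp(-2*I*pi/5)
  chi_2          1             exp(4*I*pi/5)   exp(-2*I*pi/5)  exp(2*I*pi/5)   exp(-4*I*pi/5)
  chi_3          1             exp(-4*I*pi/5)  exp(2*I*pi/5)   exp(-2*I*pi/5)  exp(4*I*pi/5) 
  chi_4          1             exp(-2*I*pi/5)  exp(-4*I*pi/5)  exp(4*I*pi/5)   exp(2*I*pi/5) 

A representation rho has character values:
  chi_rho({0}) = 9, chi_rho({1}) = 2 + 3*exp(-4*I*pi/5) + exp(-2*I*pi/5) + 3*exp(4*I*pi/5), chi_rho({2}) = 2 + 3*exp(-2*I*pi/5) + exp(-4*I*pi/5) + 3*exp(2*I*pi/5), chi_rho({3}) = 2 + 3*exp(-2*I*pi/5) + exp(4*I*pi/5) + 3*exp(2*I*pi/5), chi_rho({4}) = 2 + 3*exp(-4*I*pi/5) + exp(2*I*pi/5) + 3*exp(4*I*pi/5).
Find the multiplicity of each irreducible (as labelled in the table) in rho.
Multiplicities: chi_0: 2, chi_1: 0, chi_2: 3, chi_3: 3, chi_4: 1.

Explanation: Use <chi_rho, chi> = (1/|G|) sum_C |C| * chi_rho(C) * conj(chi(C)) with |G| = 5 for each irreducible chi in the table:
  <chi_rho, chi_0> = (1/5)[1*(9)*conj(1) + 1*(2 + 3*exp(-4*I*pi/5) + exp(-2*I*pi/5) + 3*exp(4*I*pi/5))*conj(1) + 1*(2 + 3*exp(-2*I*pi/5) + exp(-4*I*pi/5) + 3*exp(2*I*pi/5))*conj(1) + 1*(2 + 3*exp(-2*I*pi/5) + exp(4*I*pi/5) + 3*exp(2*I*pi/5))*conj(1) + 1*(2 + 3*exp(-4*I*pi/5) + exp(2*I*pi/5) + 3*exp(4*I*pi/5))*conj(1)]
      = (1/5)[(9) + (2 + 3*exp(-4*I*pi/5) + exp(-2*I*pi/5) + 3*exp(4*I*pi/5)) + (2 + 3*exp(-2*I*pi/5) + exp(-4*I*pi/5) + 3*exp(2*I*pi/5)) + (2 + 3*exp(-2*I*pi/5) + exp(4*I*pi/5) + 3*exp(2*I*pi/5)) + (2 + 3*exp(-4*I*pi/5) + exp(2*I*pi/5) + 3*exp(4*I*pi/5))] = 10/5 = 2
  <chi_rho, chi_1> = (1/5)[1*(9)*conj(1) + 1*(2 + 3*exp(-4*I*pi/5) + exp(-2*I*pi/5) + 3*exp(4*I*pi/5))*conj(exp(2*I*pi/5)) + 1*(2 + 3*exp(-2*I*pi/5) + exp(-4*I*pi/5) + 3*exp(2*I*pi/5))*conj(exp(4*I*pi/5)) + 1*(2 + 3*exp(-2*I*pi/5) + exp(4*I*pi/5) + 3*exp(2*I*pi/5))*conj(exp(-4*I*pi/5)) + 1*(2 + 3*exp(-4*I*pi/5) + exp(2*I*pi/5) + 3*exp(4*I*pi/5))*conj(exp(-2*I*pi/5))]
      = (1/5)[(9) + (2*exp(-2*I*pi/5) + exp(-4*I*pi/5) + 3*exp(4*I*pi/5) + 3*exp(2*I*pi/5)) + (3*exp(-2*I*pi/5) + 2*exp(-4*I*pi/5) + exp(2*I*pi/5) + 3*exp(4*I*pi/5)) + (3*exp(-4*I*pi/5) + exp(-2*I*pi/5) + 2*exp(4*I*pi/5) + 3*exp(2*I*pi/5)) + (3*exp(-2*I*pi/5) + 3*exp(-4*I*pi/5) + exp(4*I*pi/5) + 2*exp(2*I*pi/5))] = 0/5 = 0
  <chi_rho, chi_2> = (1/5)[1*(9)*conj(1) + 1*(2 + 3*exp(-4*I*pi/5) + exp(-2*I*pi/5) + 3*exp(4*I*pi/5))*conj(exp(4*I*pi/5)) + 1*(2 + 3*exp(-2*I*pi/5) + exp(-4*I*pi/5) + 3*exp(2*I*pi/5))*conj(exp(-2*I*pi/5)) + 1*(2 + 3*exp(-2*I*pi/5) + exp(4*I*pi/5) + 3*exp(2*I*pi/5))*conj(exp(2*I*pi/5)) + 1*(2 + 3*exp(-4*I*pi/5) + exp(2*I*pi/5) + 3*exp(4*I*pi/5))*conj(exp(-4*I*pi/5))]
      = (1/5)[(9) + (3 + 2*exp(-4*I*pi/5) + exp(4*I*pi/5) + 3*exp(2*I*pi/5)) + (3 + exp(-2*I*pi/5) + 3*exp(4*I*pi/5) + 2*exp(2*I*pi/5)) + (3 + 2*exp(-2*I*pi/5) + 3*exp(-4*I*pi/5) + exp(2*I*pi/5)) + (3 + 3*exp(-2*I*pi/5) + exp(-4*I*pi/5) + 2*exp(4*I*pi/5))] = 15/5 = 3
  <chi_rho, chi_3> = (1/5)[1*(9)*conj(1) + 1*(2 + 3*exp(-4*I*pi/5) + exp(-2*I*pi/5) + 3*exp(4*I*pi/5))*conj(exp(-4*I*pi/5)) + 1*(2 + 3*exp(-2*I*pi/5) + exp(-4*I*pi/5) + 3*exp(2*I*pi/5))*conj(exp(2*I*pi/5)) + 1*(2 + 3*exp(-2*I*pi/5) + exp(4*I*pi/5) + 3*exp(2*I*pi/5))*conj(exp(-2*I*pi/5)) + 1*(2 + 3*exp(-4*I*pi/5) + exp(2*I*pi/5) + 3*exp(4*I*pi/5))*conj(exp(4*I*pi/5))]
      = (1/5)[(9) + (3 + 3*exp(-2*I*pi/5) + exp(2*I*pi/5) + 2*exp(4*I*pi/5)) + (3 + 2*exp(-2*I*pi/5) + 3*exp(-4*I*pi/5) + exp(4*I*pi/5)) + (3 + exp(-4*I*pi/5) + 3*exp(4*I*pi/5) + 2*exp(2*I*pi/5)) + (3 + 2*exp(-4*I*pi/5) + exp(-2*I*pi/5) + 3*exp(2*I*pi/5))] = 15/5 = 3
  <chi_rho, chi_4> = (1/5)[1*(9)*conj(1) + 1*(2 + 3*exp(-4*I*pi/5) + exp(-2*I*pi/5) + 3*exp(4*I*pi/5))*conj(exp(-2*I*pi/5)) + 1*(2 + 3*exp(-2*I*pi/5) + exp(-4*I*pi/5) + 3*exp(2*I*pi/5))*conj(exp(-4*I*pi/5)) + 1*(2 + 3*exp(-2*I*pi/5) + exp(4*I*pi/5) + 3*exp(2*I*pi/5))*conj(exp(4*I*pi/5)) + 1*(2 + 3*exp(-4*I*pi/5) + exp(2*I*pi/5) + 3*exp(4*I*pi/5))*conj(exp(2*I*pi/5))]
      = (1/5)[(9) + (1 + 3*exp(-2*I*pi/5) + 3*exp(-4*I*pi/5) + 2*exp(2*I*pi/5)) + (1 + 3*exp(-4*I*pi/5) + 2*exp(4*I*pi/5) + 3*exp(2*I*pi/5)) + (1 + 3*exp(-2*I*pi/5) + 2*exp(-4*I*pi/5) + 3*exp(4*I*pi/5)) + (1 + 2*exp(-2*I*pi/5) + 3*exp(4*I*pi/5) + 3*exp(2*I*pi/5))] = 5/5 = 1
(Exp terms are combined using exp(i*s)*conj(exp(i*t)) = exp(i*(s-t)), and sums of them are collapsed using the identity that for every m > 1 the m distinct m-th roots of unity sum to 0, e.g. 1 + exp(2*I*pi/3) + exp(-2*I*pi/3) = 0.)
Dimension check: dim(rho) = sum (mult * dim) = 2*1 + 0*1 + 3*1 + 3*1 + 1*1 = 9 = chi_rho(e) = 9.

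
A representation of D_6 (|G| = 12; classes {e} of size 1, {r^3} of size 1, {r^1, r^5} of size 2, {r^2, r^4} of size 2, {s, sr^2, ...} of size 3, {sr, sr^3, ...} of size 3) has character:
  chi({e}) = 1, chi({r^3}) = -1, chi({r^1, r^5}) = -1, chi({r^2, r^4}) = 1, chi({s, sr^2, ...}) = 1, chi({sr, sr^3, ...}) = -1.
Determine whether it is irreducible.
Irreducible: <chi, chi> = 1.

<chi, chi> = (1/|G|) sum_C |C| * |chi(C)|^2 = (1/12)[1*|1|^2 + 1*|-1|^2 + 2*|-1|^2 + 2*|1|^2 + 3*|1|^2 + 3*|-1|^2]
  = (1/12)[(1) + (1) + (2) + (2) + (3) + (3)] = 12/12 = 1.
A character is irreducible iff <chi, chi> = 1, so this representation is irreducible.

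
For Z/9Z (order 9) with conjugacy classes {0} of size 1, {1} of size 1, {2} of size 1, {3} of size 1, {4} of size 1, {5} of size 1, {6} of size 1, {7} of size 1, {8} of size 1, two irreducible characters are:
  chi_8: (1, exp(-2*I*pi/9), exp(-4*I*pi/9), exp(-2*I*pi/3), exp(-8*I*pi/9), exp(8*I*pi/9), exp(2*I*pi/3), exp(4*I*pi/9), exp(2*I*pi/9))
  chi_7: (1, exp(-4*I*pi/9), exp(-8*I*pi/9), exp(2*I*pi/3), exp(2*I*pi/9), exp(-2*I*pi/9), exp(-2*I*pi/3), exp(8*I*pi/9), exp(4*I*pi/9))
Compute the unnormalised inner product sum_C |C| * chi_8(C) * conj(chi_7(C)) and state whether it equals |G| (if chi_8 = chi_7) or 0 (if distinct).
Sum = 0; so <chi_8, chi_7> = 0 (distinct irreducibles are orthogonal).

Why: Compute term by term over conjugacy classes (|C| * chi_8(C) * conj(chi_7(C))):
  1*(1)*conj(1) + 1*(exp(-2*I*pi/9))*conj(exp(-4*I*pi/9)) + 1*(exp(-4*I*pi/9))*conj(exp(-8*I*pi/9)) + 1*(exp(-2*I*pi/3))*conj(exp(2*I*pi/3)) + 1*(exp(-8*I*pi/9))*conj(exp(2*I*pi/9)) + 1*(exp(8*I*pi/9))*conj(exp(-2*I*pi/9)) + 1*(exp(2*I*pi/3))*conj(exp(-2*I*pi/3)) + 1*(exp(4*I*pi/9))*conj(exp(8*I*pi/9)) + 1*(exp(2*I*pi/9))*conj(exp(4*I*pi/9))
  = (1) + (exp(2*I*pi/9)) + (exp(4*I*pi/9)) + (exp(2*I*pi/3)) + (exp(8*I*pi/9)) + (exp(-8*I*pi/9)) + (exp(-2*I*pi/3)) + (exp(-4*I*pi/9)) + (exp(-2*I*pi/9))
  = 0.
(Exp terms are combined using exp(i*s)*conj(exp(i*t)) = exp(i*(s-t)), and sums of them are collapsed using the identity that for every m > 1 the m distinct m-th roots of unity sum to 0, e.g. 1 + exp(2*I*pi/3) + exp(-2*I*pi/3) = 0.)
Dividing by |G| = 9 gives 0/9 = 0, matching the row-orthogonality relation <chi_8, chi_7> = [chi_8 = chi_7].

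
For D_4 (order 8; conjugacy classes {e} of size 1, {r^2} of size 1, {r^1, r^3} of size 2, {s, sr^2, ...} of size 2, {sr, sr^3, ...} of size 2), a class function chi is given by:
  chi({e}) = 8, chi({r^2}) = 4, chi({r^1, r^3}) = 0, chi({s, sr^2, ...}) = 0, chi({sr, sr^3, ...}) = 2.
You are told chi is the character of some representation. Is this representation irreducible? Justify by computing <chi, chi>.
Not irreducible (reducible): <chi, chi> = 11 > 1.

Justification: <chi, chi> = (1/|G|) sum_C |C| * |chi(C)|^2 = (1/8)[1*|8|^2 + 1*|4|^2 + 2*|0|^2 + 2*|0|^2 + 2*|2|^2]
  = (1/8)[(64) + (16) + (0) + (0) + (8)] = 88/8 = 11.
A character is irreducible iff <chi, chi> = 1, so this representation is reducible.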